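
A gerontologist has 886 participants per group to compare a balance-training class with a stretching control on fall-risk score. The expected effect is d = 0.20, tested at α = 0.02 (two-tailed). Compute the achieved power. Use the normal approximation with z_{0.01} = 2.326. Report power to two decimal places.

For two equal groups, power = Φ(d·√(n/2) − z_{α/2}).
d·√(n/2) = 0.20 × √(886/2) = 0.20 × 21.048 = 4.210.
z_β = 4.210 − 2.326 = 1.884.
Power = Φ(1.884) = 0.970.

power ≈ 0.97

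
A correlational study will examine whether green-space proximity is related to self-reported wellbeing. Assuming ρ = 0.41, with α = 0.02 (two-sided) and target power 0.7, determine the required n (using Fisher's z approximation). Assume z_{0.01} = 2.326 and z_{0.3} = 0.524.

Fisher's z: C = ½·ln((1+r)/(1−r)) = ½·ln(2.3898) = 0.4356.
n = ((z_{α/2} + z_β)/C)² + 3.
(2.326 + 0.524) / 0.4356 = 2.850 / 0.4356 = 6.543.
n = 6.543² + 3 = 42.81 + 3 = 45.8.
Round up.

n = 46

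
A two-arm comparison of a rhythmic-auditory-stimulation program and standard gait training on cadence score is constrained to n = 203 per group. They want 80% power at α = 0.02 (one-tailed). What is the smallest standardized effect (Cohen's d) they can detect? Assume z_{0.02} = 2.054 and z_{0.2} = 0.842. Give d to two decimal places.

d_min ≈ 0.29

For two independent groups of n = 203 each: d_min = (z_{α} + z_β)·√(2/n).
z-sum = 2.054 + 0.842 = 2.896.
d_min = 2.896 × √(2/203) = 2.896 × 0.0993 = 0.287.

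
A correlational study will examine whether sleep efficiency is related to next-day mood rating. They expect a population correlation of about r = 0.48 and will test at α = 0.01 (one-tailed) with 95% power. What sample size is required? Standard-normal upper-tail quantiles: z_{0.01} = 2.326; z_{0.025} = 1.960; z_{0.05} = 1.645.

n = 61

Fisher's z: C = ½·ln((1+r)/(1−r)) = ½·ln(2.8462) = 0.5230.
n = ((z_{α} + z_β)/C)² + 3.
(2.326 + 1.645) / 0.5230 = 3.971 / 0.5230 = 7.593.
n = 7.593² + 3 = 57.65 + 3 = 60.6.
Round up.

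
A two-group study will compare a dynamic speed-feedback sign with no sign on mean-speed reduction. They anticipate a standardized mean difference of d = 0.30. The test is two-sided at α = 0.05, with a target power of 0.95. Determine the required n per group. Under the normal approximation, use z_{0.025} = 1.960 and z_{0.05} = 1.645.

For two independent groups with equal n: n = 2·((z_{α/2} + z_β) / d)².
z_{α/2} + z_β = 1.960 + 1.645 = 3.605.
n = 2 × (3.605 / 0.30)² = 2 × 12.017² = 2 × 144.40 = 288.8.
Round up to the next whole participant.

n = 289 per group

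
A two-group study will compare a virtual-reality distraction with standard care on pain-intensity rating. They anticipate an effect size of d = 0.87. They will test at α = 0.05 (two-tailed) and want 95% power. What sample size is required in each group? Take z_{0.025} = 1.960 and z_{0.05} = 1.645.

For two independent groups with equal n: n = 2·((z_{α/2} + z_β) / d)².
z_{α/2} + z_β = 1.960 + 1.645 = 3.605.
n = 2 × (3.605 / 0.87)² = 2 × 4.144² = 2 × 17.17 = 34.3.
Round up to the next whole participant.

n = 35 per group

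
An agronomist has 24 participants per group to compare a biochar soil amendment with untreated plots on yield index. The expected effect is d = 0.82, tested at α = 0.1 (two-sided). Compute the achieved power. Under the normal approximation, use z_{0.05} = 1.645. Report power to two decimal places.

power ≈ 0.88

For two equal groups, power = Φ(d·√(n/2) − z_{α/2}).
d·√(n/2) = 0.82 × √(24/2) = 0.82 × 3.464 = 2.841.
z_β = 2.841 − 1.645 = 1.196.
Power = Φ(1.196) = 0.884.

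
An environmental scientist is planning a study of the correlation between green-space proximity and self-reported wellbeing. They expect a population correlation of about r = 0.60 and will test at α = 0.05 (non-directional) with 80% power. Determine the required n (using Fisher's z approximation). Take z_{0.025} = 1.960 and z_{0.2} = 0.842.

Fisher's z: C = ½·ln((1+r)/(1−r)) = ½·ln(4.0000) = 0.6931.
n = ((z_{α/2} + z_β)/C)² + 3.
(1.960 + 0.842) / 0.6931 = 2.802 / 0.6931 = 4.043.
n = 4.043² + 3 = 16.34 + 3 = 19.3.
Round up.

n = 20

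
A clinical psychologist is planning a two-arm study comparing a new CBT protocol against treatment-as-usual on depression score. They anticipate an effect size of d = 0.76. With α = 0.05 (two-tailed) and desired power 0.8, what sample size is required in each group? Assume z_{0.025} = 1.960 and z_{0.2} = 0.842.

For two independent groups with equal n: n = 2·((z_{α/2} + z_β) / d)².
z_{α/2} + z_β = 1.960 + 0.842 = 2.802.
n = 2 × (2.802 / 0.76)² = 2 × 3.687² = 2 × 13.59 = 27.2.
Round up to the next whole participant.

n = 28 per group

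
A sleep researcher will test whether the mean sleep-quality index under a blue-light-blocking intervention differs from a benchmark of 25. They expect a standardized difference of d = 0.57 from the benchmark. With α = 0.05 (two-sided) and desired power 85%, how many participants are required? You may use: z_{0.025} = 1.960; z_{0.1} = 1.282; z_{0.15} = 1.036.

For a one-sample test: n = ((z_{α/2} + z_β) / d)².
z_{α/2} + z_β = 1.960 + 1.036 = 2.996.
n = (2.996 / 0.57)² = 5.256² = 27.63.
Round up.

n = 28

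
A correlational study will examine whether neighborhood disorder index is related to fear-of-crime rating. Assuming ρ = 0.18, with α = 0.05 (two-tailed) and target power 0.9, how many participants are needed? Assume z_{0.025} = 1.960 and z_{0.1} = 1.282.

n = 321

Fisher's z: C = ½·ln((1+r)/(1−r)) = ½·ln(1.4390) = 0.1820.
n = ((z_{α/2} + z_β)/C)² + 3.
(1.960 + 1.282) / 0.1820 = 3.242 / 0.1820 = 17.813.
n = 17.813² + 3 = 317.31 + 3 = 320.3.
Round up.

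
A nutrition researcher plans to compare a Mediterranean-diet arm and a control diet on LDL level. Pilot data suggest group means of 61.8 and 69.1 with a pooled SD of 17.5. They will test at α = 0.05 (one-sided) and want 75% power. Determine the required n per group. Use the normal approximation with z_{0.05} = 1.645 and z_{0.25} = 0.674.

Cohen's d = |M₁ − M₂| / SD_pooled = |61.8 − 69.1| / 17.5 = 7.3 / 17.5 = 0.417.
For two independent groups with equal n: n = 2·((z_{α} + z_β) / d)².
z_{α} + z_β = 1.645 + 0.674 = 2.319.
n = 2 × (2.319 / 0.417)² = 2 × 5.561² = 2 × 30.93 = 61.9.
Round up to the next whole participant.

n = 62 per group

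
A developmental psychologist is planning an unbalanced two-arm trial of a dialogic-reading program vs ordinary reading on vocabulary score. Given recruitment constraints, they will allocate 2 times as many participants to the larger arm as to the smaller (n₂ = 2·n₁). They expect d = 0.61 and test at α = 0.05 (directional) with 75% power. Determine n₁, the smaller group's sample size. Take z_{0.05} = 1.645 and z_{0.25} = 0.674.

With allocation ratio k = n₂/n₁ = 2, Var(x̄₁−x̄₂) = σ²(1/n₁ + 1/(k·n₁)) = σ²·(k+1)/(k·n₁).
So n₁ = (1 + 1/k)·((z_{α} + z_β)/d)² = 1.500 × (2.319/0.61)².
n₁ = 1.500 × 14.45 = 21.7.
Round up: n₁ = 22, giving n₂ = 2 × 22 = 44.

n₁ = 22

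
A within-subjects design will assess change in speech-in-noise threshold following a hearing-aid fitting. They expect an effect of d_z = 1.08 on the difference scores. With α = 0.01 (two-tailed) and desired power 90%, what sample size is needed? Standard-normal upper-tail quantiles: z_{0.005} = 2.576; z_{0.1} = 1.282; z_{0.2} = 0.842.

For a paired (one-sample on differences) test: n = ((z_{α/2} + z_β) / d)².
z_{α/2} + z_β = 2.576 + 1.282 = 3.858.
n = (3.858 / 1.08)² = 3.572² = 12.76.
Round up.

n = 13 pairs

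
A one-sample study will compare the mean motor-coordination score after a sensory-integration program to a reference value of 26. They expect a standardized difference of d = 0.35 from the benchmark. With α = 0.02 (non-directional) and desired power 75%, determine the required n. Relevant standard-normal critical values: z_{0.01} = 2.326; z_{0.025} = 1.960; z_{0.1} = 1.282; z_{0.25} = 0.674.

n = 74

For a one-sample test: n = ((z_{α/2} + z_β) / d)².
z_{α/2} + z_β = 2.326 + 0.674 = 3.000.
n = (3.000 / 0.35)² = 8.571² = 73.47.
Round up.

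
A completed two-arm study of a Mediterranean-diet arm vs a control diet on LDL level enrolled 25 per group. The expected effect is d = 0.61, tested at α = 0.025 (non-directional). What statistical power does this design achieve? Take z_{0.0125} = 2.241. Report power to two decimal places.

For two equal groups, power = Φ(d·√(n/2) − z_{α/2}).
d·√(n/2) = 0.61 × √(25/2) = 0.61 × 3.536 = 2.157.
z_β = 2.157 − 2.241 = -0.084.
Power = Φ(-0.084) = 0.466.

power ≈ 0.47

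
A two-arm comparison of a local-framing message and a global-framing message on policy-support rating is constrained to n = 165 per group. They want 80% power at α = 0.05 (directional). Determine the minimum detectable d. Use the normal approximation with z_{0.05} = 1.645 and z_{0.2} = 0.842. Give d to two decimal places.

For two independent groups of n = 165 each: d_min = (z_{α} + z_β)·√(2/n).
z-sum = 1.645 + 0.842 = 2.487.
d_min = 2.487 × √(2/165) = 2.487 × 0.1101 = 0.274.

d_min ≈ 0.27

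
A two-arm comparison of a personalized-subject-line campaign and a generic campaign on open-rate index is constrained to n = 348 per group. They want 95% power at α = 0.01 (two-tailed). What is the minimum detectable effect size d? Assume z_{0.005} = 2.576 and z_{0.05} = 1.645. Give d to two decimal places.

d_min ≈ 0.32

For two independent groups of n = 348 each: d_min = (z_{α/2} + z_β)·√(2/n).
z-sum = 2.576 + 1.645 = 4.221.
d_min = 4.221 × √(2/348) = 4.221 × 0.0758 = 0.320.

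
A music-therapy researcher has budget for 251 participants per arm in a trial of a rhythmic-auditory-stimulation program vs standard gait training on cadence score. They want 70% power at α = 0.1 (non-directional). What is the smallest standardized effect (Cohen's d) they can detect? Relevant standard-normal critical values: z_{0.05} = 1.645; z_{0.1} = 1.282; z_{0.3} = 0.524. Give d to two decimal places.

d_min ≈ 0.19

For two independent groups of n = 251 each: d_min = (z_{α/2} + z_β)·√(2/n).
z-sum = 1.645 + 0.524 = 2.169.
d_min = 2.169 × √(2/251) = 2.169 × 0.0893 = 0.194.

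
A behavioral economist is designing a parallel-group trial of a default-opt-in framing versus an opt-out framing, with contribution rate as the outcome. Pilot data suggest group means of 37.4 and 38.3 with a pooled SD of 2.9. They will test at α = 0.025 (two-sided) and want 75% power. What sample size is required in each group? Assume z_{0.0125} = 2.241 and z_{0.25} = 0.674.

Cohen's d = |M₁ − M₂| / SD_pooled = |37.4 − 38.3| / 2.9 = 0.9 / 2.9 = 0.310.
For two independent groups with equal n: n = 2·((z_{α/2} + z_β) / d)².
z_{α/2} + z_β = 2.241 + 0.674 = 2.915.
n = 2 × (2.915 / 0.310)² = 2 × 9.403² = 2 × 88.42 = 176.8.
Round up to the next whole participant.

n = 177 per group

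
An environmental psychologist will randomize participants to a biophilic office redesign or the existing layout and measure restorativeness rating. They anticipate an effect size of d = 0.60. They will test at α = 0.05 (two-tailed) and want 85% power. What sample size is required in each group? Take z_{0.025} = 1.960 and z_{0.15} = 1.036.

For two independent groups with equal n: n = 2·((z_{α/2} + z_β) / d)².
z_{α/2} + z_β = 1.960 + 1.036 = 2.996.
n = 2 × (2.996 / 0.60)² = 2 × 4.993² = 2 × 24.93 = 49.9.
Round up to the next whole participant.

n = 50 per group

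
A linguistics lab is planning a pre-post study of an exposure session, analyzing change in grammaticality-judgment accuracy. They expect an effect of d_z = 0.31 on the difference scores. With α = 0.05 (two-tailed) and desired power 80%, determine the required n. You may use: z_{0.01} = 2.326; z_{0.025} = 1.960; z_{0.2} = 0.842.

For a paired (one-sample on differences) test: n = ((z_{α/2} + z_β) / d)².
z_{α/2} + z_β = 1.960 + 0.842 = 2.802.
n = (2.802 / 0.31)² = 9.039² = 81.70.
Round up.

n = 82 pairs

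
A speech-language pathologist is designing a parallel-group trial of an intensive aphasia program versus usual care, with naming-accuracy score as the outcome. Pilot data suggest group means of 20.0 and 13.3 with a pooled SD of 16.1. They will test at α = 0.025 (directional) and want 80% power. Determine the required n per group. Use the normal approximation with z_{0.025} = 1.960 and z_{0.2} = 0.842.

Cohen's d = |M₁ − M₂| / SD_pooled = |20.0 − 13.3| / 16.1 = 6.7 / 16.1 = 0.416.
For two independent groups with equal n: n = 2·((z_{α} + z_β) / d)².
z_{α} + z_β = 1.960 + 0.842 = 2.802.
n = 2 × (2.802 / 0.416)² = 2 × 6.736² = 2 × 45.37 = 90.7.
Round up to the next whole participant.

n = 91 per group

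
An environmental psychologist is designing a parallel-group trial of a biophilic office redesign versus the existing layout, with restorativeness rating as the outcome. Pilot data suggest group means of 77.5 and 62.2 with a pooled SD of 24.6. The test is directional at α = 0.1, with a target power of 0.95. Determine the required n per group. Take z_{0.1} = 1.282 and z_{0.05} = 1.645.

n = 45 per group

Cohen's d = |M₁ − M₂| / SD_pooled = |77.5 − 62.2| / 24.6 = 15.3 / 24.6 = 0.622.
For two independent groups with equal n: n = 2·((z_{α} + z_β) / d)².
z_{α} + z_β = 1.282 + 1.645 = 2.927.
n = 2 × (2.927 / 0.622)² = 2 × 4.706² = 2 × 22.14 = 44.3.
Round up to the next whole participant.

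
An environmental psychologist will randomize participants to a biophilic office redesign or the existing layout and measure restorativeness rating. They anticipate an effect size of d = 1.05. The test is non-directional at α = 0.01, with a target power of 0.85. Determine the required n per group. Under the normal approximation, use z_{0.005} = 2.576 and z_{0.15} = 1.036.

For two independent groups with equal n: n = 2·((z_{α/2} + z_β) / d)².
z_{α/2} + z_β = 2.576 + 1.036 = 3.612.
n = 2 × (3.612 / 1.05)² = 2 × 3.440² = 2 × 11.83 = 23.7.
Round up to the next whole participant.

n = 24 per group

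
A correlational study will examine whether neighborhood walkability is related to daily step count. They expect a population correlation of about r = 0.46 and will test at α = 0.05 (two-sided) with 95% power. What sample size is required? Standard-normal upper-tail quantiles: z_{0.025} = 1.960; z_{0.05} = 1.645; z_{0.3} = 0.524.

Fisher's z: C = ½·ln((1+r)/(1−r)) = ½·ln(2.7037) = 0.4973.
n = ((z_{α/2} + z_β)/C)² + 3.
(1.960 + 1.645) / 0.4973 = 3.605 / 0.4973 = 7.249.
n = 7.249² + 3 = 52.55 + 3 = 55.6.
Round up.

n = 56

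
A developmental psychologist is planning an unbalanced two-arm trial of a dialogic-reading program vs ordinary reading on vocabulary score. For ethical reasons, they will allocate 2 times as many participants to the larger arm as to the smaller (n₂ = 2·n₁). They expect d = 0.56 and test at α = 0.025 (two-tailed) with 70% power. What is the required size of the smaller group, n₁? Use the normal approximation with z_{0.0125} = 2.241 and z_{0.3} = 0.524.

n₁ = 37

With allocation ratio k = n₂/n₁ = 2, Var(x̄₁−x̄₂) = σ²(1/n₁ + 1/(k·n₁)) = σ²·(k+1)/(k·n₁).
So n₁ = (1 + 1/k)·((z_{α/2} + z_β)/d)² = 1.500 × (2.765/0.56)².
n₁ = 1.500 × 24.38 = 36.6.
Round up: n₁ = 37, giving n₂ = 2 × 37 = 74.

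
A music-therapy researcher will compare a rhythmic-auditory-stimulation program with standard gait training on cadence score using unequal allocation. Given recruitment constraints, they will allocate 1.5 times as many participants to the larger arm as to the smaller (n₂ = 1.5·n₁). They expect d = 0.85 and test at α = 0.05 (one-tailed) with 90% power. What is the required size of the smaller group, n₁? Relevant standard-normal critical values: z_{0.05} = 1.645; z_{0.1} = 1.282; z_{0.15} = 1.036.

n₁ = 20

With allocation ratio k = n₂/n₁ = 1.5, Var(x̄₁−x̄₂) = σ²(1/n₁ + 1/(k·n₁)) = σ²·(k+1)/(k·n₁).
So n₁ = (1 + 1/k)·((z_{α} + z_β)/d)² = 1.667 × (2.927/0.85)².
n₁ = 1.667 × 11.86 = 19.8.
Round up: n₁ = 20, giving n₂ = 1.5 × 20 = 30.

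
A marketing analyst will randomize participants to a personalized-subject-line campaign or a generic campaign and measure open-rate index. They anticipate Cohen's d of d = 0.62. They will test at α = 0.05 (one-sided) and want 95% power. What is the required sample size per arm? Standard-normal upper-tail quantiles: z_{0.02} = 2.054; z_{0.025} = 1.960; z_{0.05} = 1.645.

For two independent groups with equal n: n = 2·((z_{α} + z_β) / d)².
z_{α} + z_β = 1.645 + 1.645 = 3.290.
n = 2 × (3.290 / 0.62)² = 2 × 5.306² = 2 × 28.16 = 56.3.
Round up to the next whole participant.

n = 57 per group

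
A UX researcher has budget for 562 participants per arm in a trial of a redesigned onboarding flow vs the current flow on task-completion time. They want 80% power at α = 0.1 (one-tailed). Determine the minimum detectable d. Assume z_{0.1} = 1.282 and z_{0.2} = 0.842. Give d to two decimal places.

d_min ≈ 0.13

For two independent groups of n = 562 each: d_min = (z_{α} + z_β)·√(2/n).
z-sum = 1.282 + 0.842 = 2.124.
d_min = 2.124 × √(2/562) = 2.124 × 0.0597 = 0.127.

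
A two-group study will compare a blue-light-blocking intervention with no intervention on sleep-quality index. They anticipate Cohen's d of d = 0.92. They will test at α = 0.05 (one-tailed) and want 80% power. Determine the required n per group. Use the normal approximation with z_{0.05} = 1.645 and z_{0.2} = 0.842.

n = 15 per group

For two independent groups with equal n: n = 2·((z_{α} + z_β) / d)².
z_{α} + z_β = 1.645 + 0.842 = 2.487.
n = 2 × (2.487 / 0.92)² = 2 × 2.703² = 2 × 7.31 = 14.6.
Round up to the next whole participant.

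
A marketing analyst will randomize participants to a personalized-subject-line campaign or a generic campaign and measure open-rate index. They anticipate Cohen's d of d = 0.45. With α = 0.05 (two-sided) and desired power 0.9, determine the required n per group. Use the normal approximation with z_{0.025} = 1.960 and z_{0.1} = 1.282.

For two independent groups with equal n: n = 2·((z_{α/2} + z_β) / d)².
z_{α/2} + z_β = 1.960 + 1.282 = 3.242.
n = 2 × (3.242 / 0.45)² = 2 × 7.204² = 2 × 51.90 = 103.8.
Round up to the next whole participant.

n = 104 per group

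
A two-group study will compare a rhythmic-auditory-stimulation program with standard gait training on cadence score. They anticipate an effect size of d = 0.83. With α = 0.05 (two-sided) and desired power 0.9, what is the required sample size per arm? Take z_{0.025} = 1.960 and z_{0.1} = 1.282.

For two independent groups with equal n: n = 2·((z_{α/2} + z_β) / d)².
z_{α/2} + z_β = 1.960 + 1.282 = 3.242.
n = 2 × (3.242 / 0.83)² = 2 × 3.906² = 2 × 15.26 = 30.5.
Round up to the next whole participant.

n = 31 per group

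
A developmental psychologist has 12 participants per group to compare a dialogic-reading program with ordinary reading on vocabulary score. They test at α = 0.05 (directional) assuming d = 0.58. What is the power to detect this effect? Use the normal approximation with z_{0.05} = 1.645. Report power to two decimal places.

power ≈ 0.41

For two equal groups, power = Φ(d·√(n/2) − z_{α}).
d·√(n/2) = 0.58 × √(12/2) = 0.58 × 2.449 = 1.421.
z_β = 1.421 − 1.645 = -0.224.
Power = Φ(-0.224) = 0.411.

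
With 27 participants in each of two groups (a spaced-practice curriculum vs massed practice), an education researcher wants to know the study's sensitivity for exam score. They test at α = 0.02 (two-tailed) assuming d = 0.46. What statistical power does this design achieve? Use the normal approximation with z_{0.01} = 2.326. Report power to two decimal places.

power ≈ 0.26

For two equal groups, power = Φ(d·√(n/2) − z_{α/2}).
d·√(n/2) = 0.46 × √(27/2) = 0.46 × 3.674 = 1.690.
z_β = 1.690 − 2.326 = -0.636.
Power = Φ(-0.636) = 0.262.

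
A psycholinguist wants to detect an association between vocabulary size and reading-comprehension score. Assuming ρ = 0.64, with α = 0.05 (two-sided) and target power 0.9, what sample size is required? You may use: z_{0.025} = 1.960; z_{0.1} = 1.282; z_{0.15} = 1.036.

n = 22

Fisher's z: C = ½·ln((1+r)/(1−r)) = ½·ln(4.5556) = 0.7582.
n = ((z_{α/2} + z_β)/C)² + 3.
(1.960 + 1.282) / 0.7582 = 3.242 / 0.7582 = 4.276.
n = 4.276² + 3 = 18.28 + 3 = 21.3.
Round up.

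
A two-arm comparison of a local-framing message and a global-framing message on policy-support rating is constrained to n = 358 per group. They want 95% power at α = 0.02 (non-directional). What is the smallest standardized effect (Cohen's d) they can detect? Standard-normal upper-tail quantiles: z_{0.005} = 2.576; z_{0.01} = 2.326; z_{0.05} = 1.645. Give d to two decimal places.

For two independent groups of n = 358 each: d_min = (z_{α/2} + z_β)·√(2/n).
z-sum = 2.326 + 1.645 = 3.971.
d_min = 3.971 × √(2/358) = 3.971 × 0.0747 = 0.297.

d_min ≈ 0.30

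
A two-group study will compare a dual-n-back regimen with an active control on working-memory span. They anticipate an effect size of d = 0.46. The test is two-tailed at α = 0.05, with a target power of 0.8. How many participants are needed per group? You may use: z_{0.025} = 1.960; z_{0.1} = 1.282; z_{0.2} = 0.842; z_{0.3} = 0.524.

n = 75 per group

For two independent groups with equal n: n = 2·((z_{α/2} + z_β) / d)².
z_{α/2} + z_β = 1.960 + 0.842 = 2.802.
n = 2 × (2.802 / 0.46)² = 2 × 6.091² = 2 × 37.10 = 74.2.
Round up to the next whole participant.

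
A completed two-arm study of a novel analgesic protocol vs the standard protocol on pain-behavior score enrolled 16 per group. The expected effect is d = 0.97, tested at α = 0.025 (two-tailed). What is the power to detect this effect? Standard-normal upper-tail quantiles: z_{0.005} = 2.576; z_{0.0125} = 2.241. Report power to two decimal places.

power ≈ 0.69

For two equal groups, power = Φ(d·√(n/2) − z_{α/2}).
d·√(n/2) = 0.97 × √(16/2) = 0.97 × 2.828 = 2.744.
z_β = 2.744 − 2.241 = 0.503.
Power = Φ(0.503) = 0.692.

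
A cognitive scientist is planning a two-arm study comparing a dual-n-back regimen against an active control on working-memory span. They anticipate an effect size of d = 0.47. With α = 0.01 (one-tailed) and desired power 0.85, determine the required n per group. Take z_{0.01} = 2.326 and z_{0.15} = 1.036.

n = 103 per group

For two independent groups with equal n: n = 2·((z_{α} + z_β) / d)².
z_{α} + z_β = 2.326 + 1.036 = 3.362.
n = 2 × (3.362 / 0.47)² = 2 × 7.153² = 2 × 51.17 = 102.3.
Round up to the next whole participant.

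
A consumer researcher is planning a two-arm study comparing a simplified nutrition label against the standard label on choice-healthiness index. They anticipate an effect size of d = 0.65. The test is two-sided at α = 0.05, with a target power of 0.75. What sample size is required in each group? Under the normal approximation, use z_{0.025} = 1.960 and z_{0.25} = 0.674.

n = 33 per group

For two independent groups with equal n: n = 2·((z_{α/2} + z_β) / d)².
z_{α/2} + z_β = 1.960 + 0.674 = 2.634.
n = 2 × (2.634 / 0.65)² = 2 × 4.052² = 2 × 16.42 = 32.8.
Round up to the next whole participant.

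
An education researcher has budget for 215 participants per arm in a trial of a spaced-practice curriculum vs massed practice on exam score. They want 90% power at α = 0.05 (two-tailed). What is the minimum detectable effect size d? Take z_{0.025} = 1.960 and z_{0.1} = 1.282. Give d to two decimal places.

d_min ≈ 0.31

For two independent groups of n = 215 each: d_min = (z_{α/2} + z_β)·√(2/n).
z-sum = 1.960 + 1.282 = 3.242.
d_min = 3.242 × √(2/215) = 3.242 × 0.0964 = 0.313.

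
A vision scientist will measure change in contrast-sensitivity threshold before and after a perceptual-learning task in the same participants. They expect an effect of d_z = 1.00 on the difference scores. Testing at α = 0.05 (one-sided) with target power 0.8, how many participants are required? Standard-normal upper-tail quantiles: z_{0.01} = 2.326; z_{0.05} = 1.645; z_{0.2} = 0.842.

n = 7 pairs

For a paired (one-sample on differences) test: n = ((z_{α} + z_β) / d)².
z_{α} + z_β = 1.645 + 0.842 = 2.487.
n = (2.487 / 1.00)² = 2.487² = 6.19.
Round up.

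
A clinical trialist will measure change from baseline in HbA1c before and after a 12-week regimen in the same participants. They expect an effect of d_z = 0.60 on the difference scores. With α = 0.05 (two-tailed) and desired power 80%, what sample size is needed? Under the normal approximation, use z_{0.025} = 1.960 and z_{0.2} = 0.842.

For a paired (one-sample on differences) test: n = ((z_{α/2} + z_β) / d)².
z_{α/2} + z_β = 1.960 + 0.842 = 2.802.
n = (2.802 / 0.60)² = 4.670² = 21.81.
Round up.

n = 22 pairs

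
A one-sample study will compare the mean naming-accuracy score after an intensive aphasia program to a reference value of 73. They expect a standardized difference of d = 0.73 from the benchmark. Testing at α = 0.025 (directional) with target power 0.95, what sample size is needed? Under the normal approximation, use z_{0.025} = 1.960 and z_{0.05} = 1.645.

For a one-sample test: n = ((z_{α} + z_β) / d)².
z_{α} + z_β = 1.960 + 1.645 = 3.605.
n = (3.605 / 0.73)² = 4.938² = 24.39.
Round up.

n = 25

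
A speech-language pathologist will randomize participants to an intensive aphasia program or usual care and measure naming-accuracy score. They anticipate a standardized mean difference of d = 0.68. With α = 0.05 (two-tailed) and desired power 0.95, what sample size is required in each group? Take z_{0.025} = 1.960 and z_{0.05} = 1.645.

For two independent groups with equal n: n = 2·((z_{α/2} + z_β) / d)².
z_{α/2} + z_β = 1.960 + 1.645 = 3.605.
n = 2 × (3.605 / 0.68)² = 2 × 5.301² = 2 × 28.11 = 56.2.
Round up to the next whole participant.

n = 57 per group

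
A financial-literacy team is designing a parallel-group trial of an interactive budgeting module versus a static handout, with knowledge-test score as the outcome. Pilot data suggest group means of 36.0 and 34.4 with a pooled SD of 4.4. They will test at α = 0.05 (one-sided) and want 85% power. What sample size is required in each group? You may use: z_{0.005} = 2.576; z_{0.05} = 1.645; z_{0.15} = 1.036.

Cohen's d = |M₁ − M₂| / SD_pooled = |36.0 − 34.4| / 4.4 = 1.6 / 4.4 = 0.364.
For two independent groups with equal n: n = 2·((z_{α} + z_β) / d)².
z_{α} + z_β = 1.645 + 1.036 = 2.681.
n = 2 × (2.681 / 0.364)² = 2 × 7.365² = 2 × 54.25 = 108.5.
Round up to the next whole participant.

n = 109 per group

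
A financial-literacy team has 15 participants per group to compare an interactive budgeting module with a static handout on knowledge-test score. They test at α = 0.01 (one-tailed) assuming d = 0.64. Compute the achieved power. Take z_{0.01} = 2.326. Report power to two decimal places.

power ≈ 0.28

For two equal groups, power = Φ(d·√(n/2) − z_{α}).
d·√(n/2) = 0.64 × √(15/2) = 0.64 × 2.739 = 1.753.
z_β = 1.753 − 2.326 = -0.573.
Power = Φ(-0.573) = 0.283.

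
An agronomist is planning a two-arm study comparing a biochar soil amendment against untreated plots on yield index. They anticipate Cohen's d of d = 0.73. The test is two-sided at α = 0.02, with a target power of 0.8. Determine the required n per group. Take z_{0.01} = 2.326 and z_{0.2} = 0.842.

For two independent groups with equal n: n = 2·((z_{α/2} + z_β) / d)².
z_{α/2} + z_β = 2.326 + 0.842 = 3.168.
n = 2 × (3.168 / 0.73)² = 2 × 4.340² = 2 × 18.83 = 37.7.
Round up to the next whole participant.

n = 38 per group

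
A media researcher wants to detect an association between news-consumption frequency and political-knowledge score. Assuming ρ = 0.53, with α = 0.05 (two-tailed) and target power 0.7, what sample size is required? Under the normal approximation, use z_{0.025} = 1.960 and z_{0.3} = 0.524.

Fisher's z: C = ½·ln((1+r)/(1−r)) = ½·ln(3.2553) = 0.5901.
n = ((z_{α/2} + z_β)/C)² + 3.
(1.960 + 0.524) / 0.5901 = 2.484 / 0.5901 = 4.209.
n = 4.209² + 3 = 17.72 + 3 = 20.7.
Round up.

n = 21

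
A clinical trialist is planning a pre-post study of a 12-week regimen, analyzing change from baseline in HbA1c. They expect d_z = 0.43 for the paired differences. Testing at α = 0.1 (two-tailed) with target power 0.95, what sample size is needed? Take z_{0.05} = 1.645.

For a paired (one-sample on differences) test: n = ((z_{α/2} + z_β) / d)².
z_{α/2} + z_β = 1.645 + 1.645 = 3.290.
n = (3.290 / 0.43)² = 7.651² = 58.54.
Round up.

n = 59 pairs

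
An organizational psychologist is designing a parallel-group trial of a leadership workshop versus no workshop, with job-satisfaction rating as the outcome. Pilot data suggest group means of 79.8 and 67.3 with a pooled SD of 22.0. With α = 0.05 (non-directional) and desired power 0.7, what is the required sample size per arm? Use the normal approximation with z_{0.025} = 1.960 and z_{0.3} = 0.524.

n = 39 per group

Cohen's d = |M₁ − M₂| / SD_pooled = |79.8 − 67.3| / 22.0 = 12.5 / 22.0 = 0.568.
For two independent groups with equal n: n = 2·((z_{α/2} + z_β) / d)².
z_{α/2} + z_β = 1.960 + 0.524 = 2.484.
n = 2 × (2.484 / 0.568)² = 2 × 4.373² = 2 × 19.13 = 38.3.
Round up to the next whole participant.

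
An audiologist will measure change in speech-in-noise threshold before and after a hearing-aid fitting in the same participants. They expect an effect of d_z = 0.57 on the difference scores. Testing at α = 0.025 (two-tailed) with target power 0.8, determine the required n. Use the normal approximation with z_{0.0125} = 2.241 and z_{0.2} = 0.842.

For a paired (one-sample on differences) test: n = ((z_{α/2} + z_β) / d)².
z_{α/2} + z_β = 2.241 + 0.842 = 3.083.
n = (3.083 / 0.57)² = 5.409² = 29.25.
Round up.

n = 30 pairs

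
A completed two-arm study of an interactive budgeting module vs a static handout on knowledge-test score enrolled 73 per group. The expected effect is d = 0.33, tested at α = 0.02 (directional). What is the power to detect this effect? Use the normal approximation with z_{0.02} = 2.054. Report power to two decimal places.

For two equal groups, power = Φ(d·√(n/2) − z_{α}).
d·√(n/2) = 0.33 × √(73/2) = 0.33 × 6.042 = 1.994.
z_β = 1.994 − 2.054 = -0.060.
Power = Φ(-0.060) = 0.476.

power ≈ 0.48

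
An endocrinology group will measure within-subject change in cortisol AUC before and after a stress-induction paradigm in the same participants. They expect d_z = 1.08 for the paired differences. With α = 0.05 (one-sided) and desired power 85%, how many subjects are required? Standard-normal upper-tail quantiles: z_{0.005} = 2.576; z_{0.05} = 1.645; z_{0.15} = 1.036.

For a paired (one-sample on differences) test: n = ((z_{α} + z_β) / d)².
z_{α} + z_β = 1.645 + 1.036 = 2.681.
n = (2.681 / 1.08)² = 2.482² = 6.16.
Round up.

n = 7 pairs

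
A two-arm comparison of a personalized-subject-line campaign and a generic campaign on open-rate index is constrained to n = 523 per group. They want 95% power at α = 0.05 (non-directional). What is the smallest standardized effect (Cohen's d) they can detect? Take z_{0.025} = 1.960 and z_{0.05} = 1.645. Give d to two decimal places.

d_min ≈ 0.22

For two independent groups of n = 523 each: d_min = (z_{α/2} + z_β)·√(2/n).
z-sum = 1.960 + 1.645 = 3.605.
d_min = 3.605 × √(2/523) = 3.605 × 0.0618 = 0.223.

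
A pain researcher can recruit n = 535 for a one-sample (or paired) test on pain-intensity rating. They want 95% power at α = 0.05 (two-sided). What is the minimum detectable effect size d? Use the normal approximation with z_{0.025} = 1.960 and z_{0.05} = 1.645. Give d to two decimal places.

d_min ≈ 0.16

For a single sample (or paired design) of n = 535: d_min = (z_{α/2} + z_β)/√n.
z-sum = 1.960 + 1.645 = 3.605.
d_min = 3.605 / √535 = 3.605 / 23.130 = 0.156.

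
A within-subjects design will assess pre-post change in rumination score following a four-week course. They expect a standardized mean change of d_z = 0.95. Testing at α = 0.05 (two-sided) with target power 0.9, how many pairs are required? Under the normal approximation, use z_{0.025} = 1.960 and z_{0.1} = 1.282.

n = 12 pairs

For a paired (one-sample on differences) test: n = ((z_{α/2} + z_β) / d)².
z_{α/2} + z_β = 1.960 + 1.282 = 3.242.
n = (3.242 / 0.95)² = 3.413² = 11.65.
Round up.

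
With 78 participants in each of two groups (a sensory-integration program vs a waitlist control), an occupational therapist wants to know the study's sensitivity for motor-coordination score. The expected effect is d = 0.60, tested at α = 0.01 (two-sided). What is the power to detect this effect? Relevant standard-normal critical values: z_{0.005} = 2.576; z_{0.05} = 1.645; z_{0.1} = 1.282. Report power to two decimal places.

For two equal groups, power = Φ(d·√(n/2) − z_{α/2}).
d·√(n/2) = 0.60 × √(78/2) = 0.60 × 6.245 = 3.747.
z_β = 3.747 − 2.576 = 1.171.
Power = Φ(1.171) = 0.879.

power ≈ 0.88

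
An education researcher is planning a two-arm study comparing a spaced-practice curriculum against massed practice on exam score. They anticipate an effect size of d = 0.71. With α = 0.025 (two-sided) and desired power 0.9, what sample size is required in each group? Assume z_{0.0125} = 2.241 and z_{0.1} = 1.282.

For two independent groups with equal n: n = 2·((z_{α/2} + z_β) / d)².
z_{α/2} + z_β = 2.241 + 1.282 = 3.523.
n = 2 × (3.523 / 0.71)² = 2 × 4.962² = 2 × 24.62 = 49.2.
Round up to the next whole participant.

n = 50 per group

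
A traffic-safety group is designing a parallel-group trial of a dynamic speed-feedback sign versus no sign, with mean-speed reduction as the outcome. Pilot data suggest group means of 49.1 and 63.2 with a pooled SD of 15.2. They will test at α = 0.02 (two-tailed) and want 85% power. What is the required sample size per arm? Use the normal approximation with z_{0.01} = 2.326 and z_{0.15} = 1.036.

Cohen's d = |M₁ − M₂| / SD_pooled = |49.1 − 63.2| / 15.2 = 14.1 / 15.2 = 0.928.
For two independent groups with equal n: n = 2·((z_{α/2} + z_β) / d)².
z_{α/2} + z_β = 2.326 + 1.036 = 3.362.
n = 2 × (3.362 / 0.928)² = 2 × 3.623² = 2 × 13.13 = 26.3.
Round up to the next whole participant.

n = 27 per group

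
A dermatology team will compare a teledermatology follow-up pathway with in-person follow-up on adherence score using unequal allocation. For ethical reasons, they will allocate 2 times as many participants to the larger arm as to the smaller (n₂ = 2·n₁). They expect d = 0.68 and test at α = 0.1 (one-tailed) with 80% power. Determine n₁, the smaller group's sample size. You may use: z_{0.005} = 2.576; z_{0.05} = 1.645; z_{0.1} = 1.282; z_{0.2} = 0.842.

n₁ = 15

With allocation ratio k = n₂/n₁ = 2, Var(x̄₁−x̄₂) = σ²(1/n₁ + 1/(k·n₁)) = σ²·(k+1)/(k·n₁).
So n₁ = (1 + 1/k)·((z_{α} + z_β)/d)² = 1.500 × (2.124/0.68)².
n₁ = 1.500 × 9.76 = 14.6.
Round up: n₁ = 15, giving n₂ = 2 × 15 = 30.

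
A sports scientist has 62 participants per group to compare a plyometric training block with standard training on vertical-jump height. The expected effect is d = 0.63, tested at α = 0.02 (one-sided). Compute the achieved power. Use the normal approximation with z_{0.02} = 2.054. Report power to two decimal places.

For two equal groups, power = Φ(d·√(n/2) − z_{α}).
d·√(n/2) = 0.63 × √(62/2) = 0.63 × 5.568 = 3.508.
z_β = 3.508 − 2.054 = 1.454.
Power = Φ(1.454) = 0.927.

power ≈ 0.93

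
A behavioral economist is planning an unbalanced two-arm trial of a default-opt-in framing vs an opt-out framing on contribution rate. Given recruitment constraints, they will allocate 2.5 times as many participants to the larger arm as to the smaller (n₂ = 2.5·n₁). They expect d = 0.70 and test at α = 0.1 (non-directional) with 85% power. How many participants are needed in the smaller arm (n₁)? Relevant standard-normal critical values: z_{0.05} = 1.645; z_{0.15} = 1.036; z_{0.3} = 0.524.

With allocation ratio k = n₂/n₁ = 2.5, Var(x̄₁−x̄₂) = σ²(1/n₁ + 1/(k·n₁)) = σ²·(k+1)/(k·n₁).
So n₁ = (1 + 1/k)·((z_{α/2} + z_β)/d)² = 1.400 × (2.681/0.70)².
n₁ = 1.400 × 14.67 = 20.5.
Round up: n₁ = 21, giving n₂ = ⌈2.5 × 21⌉ = ⌈52.5⌉ = 53.

n₁ = 21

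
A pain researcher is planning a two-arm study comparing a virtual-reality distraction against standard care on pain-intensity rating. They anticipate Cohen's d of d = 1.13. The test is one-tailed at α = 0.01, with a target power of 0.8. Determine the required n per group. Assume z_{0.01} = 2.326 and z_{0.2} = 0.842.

For two independent groups with equal n: n = 2·((z_{α} + z_β) / d)².
z_{α} + z_β = 2.326 + 0.842 = 3.168.
n = 2 × (3.168 / 1.13)² = 2 × 2.804² = 2 × 7.86 = 15.7.
Round up to the next whole participant.

n = 16 per group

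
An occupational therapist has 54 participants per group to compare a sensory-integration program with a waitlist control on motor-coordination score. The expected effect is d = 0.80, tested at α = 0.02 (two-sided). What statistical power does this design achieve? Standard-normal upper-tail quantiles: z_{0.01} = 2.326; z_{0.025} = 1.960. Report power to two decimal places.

power ≈ 0.97

For two equal groups, power = Φ(d·√(n/2) − z_{α/2}).
d·√(n/2) = 0.80 × √(54/2) = 0.80 × 5.196 = 4.157.
z_β = 4.157 − 2.326 = 1.831.
Power = Φ(1.831) = 0.966.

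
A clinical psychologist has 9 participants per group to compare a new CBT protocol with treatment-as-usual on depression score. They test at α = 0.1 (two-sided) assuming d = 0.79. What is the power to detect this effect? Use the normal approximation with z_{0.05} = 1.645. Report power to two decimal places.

power ≈ 0.51

For two equal groups, power = Φ(d·√(n/2) − z_{α/2}).
d·√(n/2) = 0.79 × √(9/2) = 0.79 × 2.121 = 1.676.
z_β = 1.676 − 1.645 = 0.031.
Power = Φ(0.031) = 0.512.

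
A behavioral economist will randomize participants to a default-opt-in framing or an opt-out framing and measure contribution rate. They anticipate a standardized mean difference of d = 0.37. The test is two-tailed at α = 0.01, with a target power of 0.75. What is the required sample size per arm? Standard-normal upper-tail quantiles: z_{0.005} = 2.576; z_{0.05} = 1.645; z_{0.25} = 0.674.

n = 155 per group

For two independent groups with equal n: n = 2·((z_{α/2} + z_β) / d)².
z_{α/2} + z_β = 2.576 + 0.674 = 3.250.
n = 2 × (3.250 / 0.37)² = 2 × 8.784² = 2 × 77.15 = 154.3.
Round up to the next whole participant.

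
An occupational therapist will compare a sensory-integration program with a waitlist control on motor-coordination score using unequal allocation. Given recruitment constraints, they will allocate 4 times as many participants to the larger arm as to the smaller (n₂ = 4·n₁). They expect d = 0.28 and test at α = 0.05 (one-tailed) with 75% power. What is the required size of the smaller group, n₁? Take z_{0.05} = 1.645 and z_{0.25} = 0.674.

n₁ = 86

With allocation ratio k = n₂/n₁ = 4, Var(x̄₁−x̄₂) = σ²(1/n₁ + 1/(k·n₁)) = σ²·(k+1)/(k·n₁).
So n₁ = (1 + 1/k)·((z_{α} + z_β)/d)² = 1.250 × (2.319/0.28)².
n₁ = 1.250 × 68.59 = 85.7.
Round up: n₁ = 86, giving n₂ = 4 × 86 = 344.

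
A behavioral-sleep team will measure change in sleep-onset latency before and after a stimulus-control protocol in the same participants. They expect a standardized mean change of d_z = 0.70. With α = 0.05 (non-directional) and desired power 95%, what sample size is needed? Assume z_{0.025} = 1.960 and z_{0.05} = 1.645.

For a paired (one-sample on differences) test: n = ((z_{α/2} + z_β) / d)².
z_{α/2} + z_β = 1.960 + 1.645 = 3.605.
n = (3.605 / 0.70)² = 5.150² = 26.52.
Round up.

n = 27 pairs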